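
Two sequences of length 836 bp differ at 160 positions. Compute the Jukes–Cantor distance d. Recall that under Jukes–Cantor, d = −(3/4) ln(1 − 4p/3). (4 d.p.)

0.2210

p = 160/836 ≈ 0.191388.
d = −(3/4) ln(1 − 4p/3) = −0.75 ln(1 − 0.255184) = −0.75 ln(0.744816)
  = −0.75 × (-0.294618) = 0.220964 substitutions/site.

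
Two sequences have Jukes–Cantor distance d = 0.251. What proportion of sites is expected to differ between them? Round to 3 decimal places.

0.213

p = (3/4)(1 − e^(−4d/3)) = 0.75 × (1 − e^(-0.334667)) = 0.75 × (1 − 0.715576) = 0.213318.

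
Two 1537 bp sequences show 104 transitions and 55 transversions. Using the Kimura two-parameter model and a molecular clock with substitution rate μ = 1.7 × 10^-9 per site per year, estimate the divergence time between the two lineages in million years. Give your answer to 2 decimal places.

33.06

P = 104/1537 ≈ 0.067664 and Q = 55/1537 ≈ 0.035784.
Under the Kimura two-parameter model, d = −½ ln(1 − 2P − Q) − ¼ ln(1 − 2Q).
1 − 2P − Q = 0.828888, giving −½ ln(0.828888) = 0.093835.
1 − 2Q = 0.928432, giving −¼ ln(0.928432) = 0.018565.
d = 0.093835 + 0.018565 = 0.112400.
Under a molecular clock d = 2μt, so t = d/(2μ) = 0.112400 / (2 × 1.7 × 10^-9) = 33.06 million years.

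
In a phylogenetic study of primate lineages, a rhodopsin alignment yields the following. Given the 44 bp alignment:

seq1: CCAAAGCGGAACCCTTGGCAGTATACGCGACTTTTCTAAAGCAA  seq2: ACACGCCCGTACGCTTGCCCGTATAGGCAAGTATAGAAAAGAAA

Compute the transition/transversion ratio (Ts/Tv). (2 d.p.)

Transitions are A↔G and C↔T; transversions are all other mismatches.
Transitions: 2. Transversions: 15.
R = 2/15 = 0.133333… ≈ 0.13 (to 2 d.p.).

0.13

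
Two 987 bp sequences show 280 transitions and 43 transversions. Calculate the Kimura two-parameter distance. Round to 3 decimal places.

0.495

P = 280/987 ≈ 0.283688 and Q = 43/987 ≈ 0.043566.
Under the Kimura two-parameter model, d = −½ ln(1 − 2P − Q) − ¼ ln(1 − 2Q).
1 − 2P − Q = 0.389058, giving −½ ln(0.389058) = 0.472013.
1 − 2Q = 0.912868, giving −¼ ln(0.912868) = 0.022791.
d = 0.472013 + 0.022791 = 0.494804.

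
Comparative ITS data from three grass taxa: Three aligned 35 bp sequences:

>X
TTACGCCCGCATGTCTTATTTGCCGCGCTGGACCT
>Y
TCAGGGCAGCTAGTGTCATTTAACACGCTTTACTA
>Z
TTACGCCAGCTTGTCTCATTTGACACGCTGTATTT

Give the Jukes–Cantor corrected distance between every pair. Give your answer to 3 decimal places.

d(X,Y) = 0.635, d(X,Z) = 0.273, d(Y,Z) = 0.315

X–Y: 15/35 sites differ → p ≈ 0.428571, d = −0.75 ln(1 − 0.571428) = 0.635472 ≈ 0.635.
X–Z: 8/35 sites differ → p ≈ 0.228571, d = −0.75 ln(1 − 0.304761) = 0.272625 ≈ 0.273.
Y–Z: 9/35 sites differ → p ≈ 0.257143, d = −0.75 ln(1 − 0.342857) = 0.314890 ≈ 0.315.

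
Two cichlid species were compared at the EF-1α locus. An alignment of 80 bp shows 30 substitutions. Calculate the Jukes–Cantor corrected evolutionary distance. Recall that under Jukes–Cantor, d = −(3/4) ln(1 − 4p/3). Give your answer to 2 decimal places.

p = 30/80 = 0.375.
d = −(3/4) ln(1 − 4p/3) = −0.75 ln(1 − 0.5) = −0.75 ln(0.5)
  = −0.75 × (-0.693147) = 0.519860 substitutions/site.

0.52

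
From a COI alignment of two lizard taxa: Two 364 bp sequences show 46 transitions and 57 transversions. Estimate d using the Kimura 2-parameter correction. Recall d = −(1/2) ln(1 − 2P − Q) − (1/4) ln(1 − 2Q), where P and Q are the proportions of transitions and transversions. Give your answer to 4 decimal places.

P = 46/364 ≈ 0.126374 and Q = 57/364 ≈ 0.156593.
Under the Kimura two-parameter model, d = −½ ln(1 − 2P − Q) − ¼ ln(1 − 2Q).
1 − 2P − Q = 0.590659, giving −½ ln(0.590659) = 0.263258.
1 − 2Q = 0.686814, giving −¼ ln(0.686814) = 0.093923.
d = 0.263258 + 0.093923 = 0.357181.

0.3572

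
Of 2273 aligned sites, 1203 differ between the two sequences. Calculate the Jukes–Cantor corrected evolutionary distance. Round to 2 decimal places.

p = 1203/2273 ≈ 0.529256.
d = −(3/4) ln(1 − 4p/3) = −0.75 ln(1 − 0.705675) = −0.75 ln(0.294325)
  = −0.75 × (-1.223071) = 0.917303 substitutions/site.

0.92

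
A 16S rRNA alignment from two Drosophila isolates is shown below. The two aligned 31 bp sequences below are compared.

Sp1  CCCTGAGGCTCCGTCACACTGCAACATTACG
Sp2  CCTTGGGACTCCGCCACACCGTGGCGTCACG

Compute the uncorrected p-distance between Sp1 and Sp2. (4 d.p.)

The sequences differ at 10 of 31 positions (sites 3, 6, 8, 14, 20, 22, 23, 24, 26, 28).
p = 10/31 = 0.322580… ≈ 0.3226 (to 4 d.p.).

0.3226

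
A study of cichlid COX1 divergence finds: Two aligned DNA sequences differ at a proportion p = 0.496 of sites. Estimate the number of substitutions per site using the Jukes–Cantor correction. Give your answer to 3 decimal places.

d = −(3/4) ln(1 − 4p/3) = −0.75 ln(1 − 0.661333) = −0.75 ln(0.338667)
  = −0.75 × (-1.082738) = 0.812054 substitutions/site.

0.812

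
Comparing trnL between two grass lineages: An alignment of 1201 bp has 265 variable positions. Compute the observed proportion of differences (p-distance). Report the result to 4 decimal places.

0.2206

p = 265/1201 = 0.220649… ≈ 0.2206 (to 4 d.p.).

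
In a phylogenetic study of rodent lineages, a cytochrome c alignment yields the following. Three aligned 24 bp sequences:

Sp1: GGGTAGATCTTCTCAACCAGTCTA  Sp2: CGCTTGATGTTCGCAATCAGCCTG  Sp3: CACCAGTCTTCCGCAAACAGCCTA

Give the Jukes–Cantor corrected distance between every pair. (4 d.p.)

Sp1–Sp2: 8/24 sites differ → p ≈ 0.333333, d = −0.75 ln(1 − 0.444444) = 0.440839 ≈ 0.4408.
Sp1–Sp3: 11/24 sites differ → p ≈ 0.458333, d = −0.75 ln(1 − 0.611111) = 0.708346 ≈ 0.7083.
Sp2–Sp3: 9/24 sites differ → p = 0.375, d = −0.75 ln(1 − 0.5) = 0.519860 ≈ 0.5199.

d(Sp1,Sp2) = 0.4408, d(Sp1,Sp3) = 0.7083, d(Sp2,Sp3) = 0.5199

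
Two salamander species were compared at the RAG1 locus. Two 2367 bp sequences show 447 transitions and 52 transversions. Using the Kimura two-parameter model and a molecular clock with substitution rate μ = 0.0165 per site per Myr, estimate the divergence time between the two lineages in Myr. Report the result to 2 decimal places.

P = 447/2367 ≈ 0.188847 and Q = 52/2367 ≈ 0.021969.
Under the Kimura two-parameter model, d = −½ ln(1 − 2P − Q) − ¼ ln(1 − 2Q).
1 − 2P − Q = 0.600337, giving −½ ln(0.600337) = 0.255132.
1 − 2Q = 0.956062, giving −¼ ln(0.956062) = 0.011233.
d = 0.255132 + 0.011233 = 0.266365.
Under a molecular clock d = 2μt, so t = d/(2μ) = 0.266365 / (2 × 0.0165) = 8.07 Myr.

8.07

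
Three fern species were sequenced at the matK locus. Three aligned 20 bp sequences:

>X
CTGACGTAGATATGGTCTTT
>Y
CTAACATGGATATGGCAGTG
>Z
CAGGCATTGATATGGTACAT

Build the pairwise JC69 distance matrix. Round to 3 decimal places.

d(X,Y) = 0.471, d(X,Z) = 0.471, d(Y,Z) = 0.572

X–Y: 7/20 sites differ → p = 0.35, d = −0.75 ln(1 − 0.466667) = 0.471457 ≈ 0.471.
X–Z: 7/20 sites differ → p = 0.35, d = −0.75 ln(1 − 0.466667) = 0.471457 ≈ 0.471.
Y–Z: 8/20 sites differ → p = 0.4, d = −0.75 ln(1 − 0.533333) = 0.571605 ≈ 0.572.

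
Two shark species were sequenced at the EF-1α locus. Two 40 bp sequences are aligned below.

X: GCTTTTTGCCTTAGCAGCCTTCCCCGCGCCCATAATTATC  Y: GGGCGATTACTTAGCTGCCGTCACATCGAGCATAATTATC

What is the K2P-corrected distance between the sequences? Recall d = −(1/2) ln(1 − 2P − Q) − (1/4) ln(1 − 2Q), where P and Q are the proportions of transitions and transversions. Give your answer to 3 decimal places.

0.497

Of 40 sites, 1 differences are transitions and 13 are transversions, so P = 1/40 = 0.025 and Q = 13/40 = 0.325.
Under the Kimura two-parameter model, d = −½ ln(1 − 2P − Q) − ¼ ln(1 − 2Q).
1 − 2P − Q = 0.625, giving −½ ln(0.625) = 0.235002.
1 − 2Q = 0.35, giving −¼ ln(0.35) = 0.262456.
d = 0.235002 + 0.262456 = 0.497458.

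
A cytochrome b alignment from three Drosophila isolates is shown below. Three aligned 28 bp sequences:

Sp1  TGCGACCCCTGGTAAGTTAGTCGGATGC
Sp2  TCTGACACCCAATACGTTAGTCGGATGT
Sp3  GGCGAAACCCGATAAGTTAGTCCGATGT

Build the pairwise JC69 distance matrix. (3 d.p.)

Sp1–Sp2: 8/28 sites differ → p ≈ 0.285714, d = −0.75 ln(1 − 0.380952) = 0.359679 ≈ 0.360.
Sp1–Sp3: 7/28 sites differ → p = 0.25, d = −0.75 ln(1 − 0.333333) = 0.304098 ≈ 0.304.
Sp2–Sp3: 7/28 sites differ → p = 0.25, d = −0.75 ln(1 − 0.333333) = 0.304098 ≈ 0.304.

d(Sp1,Sp2) = 0.360, d(Sp1,Sp3) = 0.304, d(Sp2,Sp3) = 0.304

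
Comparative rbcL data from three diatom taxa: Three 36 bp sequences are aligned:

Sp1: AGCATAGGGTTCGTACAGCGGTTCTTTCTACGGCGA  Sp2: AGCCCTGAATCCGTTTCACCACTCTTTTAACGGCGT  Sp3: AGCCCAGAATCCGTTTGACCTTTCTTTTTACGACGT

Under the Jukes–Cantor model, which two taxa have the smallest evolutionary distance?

Sp1–Sp2: 16/36 differ, p = 0.444, d = 0.673.
Sp1–Sp3: 14/36 differ, p = 0.389, d = 0.548.
Sp2–Sp3: 6/36 differ, p = 0.167, d = 0.188.
The smallest distance is between Sp2 and Sp3.

Sp2 and Sp3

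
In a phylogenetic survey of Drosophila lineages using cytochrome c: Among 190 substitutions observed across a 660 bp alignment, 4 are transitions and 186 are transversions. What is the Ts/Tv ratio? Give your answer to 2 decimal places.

R = 4/186 = 0.021505… ≈ 0.02 (to 2 d.p.).

0.02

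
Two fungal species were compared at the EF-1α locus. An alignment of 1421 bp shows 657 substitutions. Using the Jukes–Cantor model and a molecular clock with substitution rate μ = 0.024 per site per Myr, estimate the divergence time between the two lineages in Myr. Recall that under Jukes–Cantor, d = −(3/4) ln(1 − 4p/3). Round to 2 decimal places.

14.97

p = 657/1421 ≈ 0.46235.
d = −(3/4) ln(1 − 4p/3) = −0.75 ln(1 − 0.616467) = −0.75 ln(0.383533)
  = −0.75 × (-0.958330) = 0.718748 substitutions/site.
Under a molecular clock d = 2μt, so t = d/(2μ) = 0.718748 / (2 × 0.024) = 14.97 Myr.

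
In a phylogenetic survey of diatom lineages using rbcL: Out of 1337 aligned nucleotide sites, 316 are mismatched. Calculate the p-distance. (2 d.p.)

0.24

p = 316/1337 = 0.236350… ≈ 0.24 (to 2 d.p.).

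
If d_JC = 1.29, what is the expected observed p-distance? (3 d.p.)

0.616

p = (3/4)(1 − e^(−4d/3)) = 0.75 × (1 − e^(-1.72)) = 0.75 × (1 − 0.179066) = 0.615701.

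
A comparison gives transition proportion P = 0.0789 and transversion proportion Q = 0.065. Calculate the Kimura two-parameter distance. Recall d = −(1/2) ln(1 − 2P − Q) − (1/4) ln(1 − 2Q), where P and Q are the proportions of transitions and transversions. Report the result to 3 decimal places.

Under the Kimura two-parameter model, d = −½ ln(1 − 2P − Q) − ¼ ln(1 − 2Q).
1 − 2P − Q = 0.7772, giving −½ ln(0.7772) = 0.126029.
1 − 2Q = 0.87, giving −¼ ln(0.87) = 0.034816.
d = 0.126029 + 0.034816 = 0.160845.

0.161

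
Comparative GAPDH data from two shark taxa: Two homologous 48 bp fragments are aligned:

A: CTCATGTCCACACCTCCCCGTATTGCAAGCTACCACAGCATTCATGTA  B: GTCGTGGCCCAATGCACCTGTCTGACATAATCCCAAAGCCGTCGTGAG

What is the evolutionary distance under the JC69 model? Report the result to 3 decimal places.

The sequences differ at 23 of 48 sites, so p = 23/48 ≈ 0.479167.
d = −(3/4) ln(1 − 4p/3) = −0.75 ln(1 − 0.638889) = −0.75 ln(0.361111)
  = −0.75 × (-1.018570) = 0.763928 substitutions/site.

0.764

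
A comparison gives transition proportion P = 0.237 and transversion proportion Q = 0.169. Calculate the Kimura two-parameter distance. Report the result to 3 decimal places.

Under the Kimura two-parameter model, d = −½ ln(1 − 2P − Q) − ¼ ln(1 − 2Q).
1 − 2P − Q = 0.357, giving −½ ln(0.357) = 0.515010.
1 − 2Q = 0.662, giving −¼ ln(0.662) = 0.103122.
d = 0.515010 + 0.103122 = 0.618132.

0.618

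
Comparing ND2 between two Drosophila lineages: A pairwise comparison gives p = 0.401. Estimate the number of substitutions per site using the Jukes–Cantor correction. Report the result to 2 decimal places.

d = −(3/4) ln(1 − 4p/3) = −0.75 ln(1 − 0.534667) = −0.75 ln(0.465333)
  = −0.75 × (-0.765002) = 0.573752 substitutions/site.

0.57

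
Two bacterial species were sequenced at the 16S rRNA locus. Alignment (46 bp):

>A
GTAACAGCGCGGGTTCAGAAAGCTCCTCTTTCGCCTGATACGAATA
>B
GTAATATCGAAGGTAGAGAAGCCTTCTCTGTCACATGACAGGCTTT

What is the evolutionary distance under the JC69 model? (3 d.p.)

0.509

The sequences differ at 17 of 46 sites, so p = 17/46 ≈ 0.369565.
d = −(3/4) ln(1 − 4p/3) = −0.75 ln(1 − 0.492753) = −0.75 ln(0.507247)
  = −0.75 × (-0.678757) = 0.509068 substitutions/site.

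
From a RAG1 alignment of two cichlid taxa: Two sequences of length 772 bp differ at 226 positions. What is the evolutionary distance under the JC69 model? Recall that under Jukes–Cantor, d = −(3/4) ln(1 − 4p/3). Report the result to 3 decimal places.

p = 226/772 ≈ 0.292746.
d = −(3/4) ln(1 − 4p/3) = −0.75 ln(1 − 0.390328) = −0.75 ln(0.609672)
  = −0.75 × (-0.494834) = 0.371126 substitutions/site.

0.371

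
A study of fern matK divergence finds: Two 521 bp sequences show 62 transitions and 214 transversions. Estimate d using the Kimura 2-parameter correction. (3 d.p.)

0.954

P = 62/521 ≈ 0.119002 and Q = 214/521 ≈ 0.410749.
Under the Kimura two-parameter model, d = −½ ln(1 − 2P − Q) − ¼ ln(1 − 2Q).
1 − 2P − Q = 0.351247, giving −½ ln(0.351247) = 0.523133.
1 − 2Q = 0.178502, giving −¼ ln(0.178502) = 0.430789.
d = 0.523133 + 0.430789 = 0.953922.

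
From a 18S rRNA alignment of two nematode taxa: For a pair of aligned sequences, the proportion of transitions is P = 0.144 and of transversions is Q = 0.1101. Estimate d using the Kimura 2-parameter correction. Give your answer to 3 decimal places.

0.316

Under the Kimura two-parameter model, d = −½ ln(1 − 2P − Q) − ¼ ln(1 − 2Q).
1 − 2P − Q = 0.6019, giving −½ ln(0.6019) = 0.253832.
1 − 2Q = 0.7798, giving −¼ ln(0.7798) = 0.062179.
d = 0.253832 + 0.062179 = 0.316011.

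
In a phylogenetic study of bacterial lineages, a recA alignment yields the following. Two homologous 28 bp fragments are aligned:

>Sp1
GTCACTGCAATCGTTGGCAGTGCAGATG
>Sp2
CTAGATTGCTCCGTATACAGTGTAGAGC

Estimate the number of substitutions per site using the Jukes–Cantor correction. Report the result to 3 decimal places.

The sequences differ at 15 of 28 sites, so p = 15/28 ≈ 0.535714.
d = −(3/4) ln(1 − 4p/3) = −0.75 ln(1 − 0.714285) = −0.75 ln(0.285715)
  = −0.75 × (-1.252760) = 0.939570 substitutions/site.

0.940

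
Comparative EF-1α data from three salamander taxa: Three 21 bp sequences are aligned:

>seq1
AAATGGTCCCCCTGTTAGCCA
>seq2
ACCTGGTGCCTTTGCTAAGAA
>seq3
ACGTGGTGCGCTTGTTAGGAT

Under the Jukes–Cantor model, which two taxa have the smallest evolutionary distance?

seq1–seq2: 9/21 differ, p = 0.429, d = 0.635.
seq1–seq3: 8/21 differ, p = 0.381, d = 0.532.
seq2–seq3: 6/21 differ, p = 0.286, d = 0.360.
The smallest distance is between seq2 and seq3.

seq2 and seq3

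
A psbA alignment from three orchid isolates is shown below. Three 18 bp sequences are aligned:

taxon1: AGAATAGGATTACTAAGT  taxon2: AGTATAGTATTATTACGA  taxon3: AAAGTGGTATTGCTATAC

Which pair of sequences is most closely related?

taxon1–taxon2: 5/18 differ, p = 0.278, d = 0.347.
taxon1–taxon3: 8/18 differ, p = 0.444, d = 0.673.
taxon2–taxon3: 9/18 differ, p = 0.500, d = 0.824.
The smallest distance is between taxon1 and taxon2.

taxon1 and taxon2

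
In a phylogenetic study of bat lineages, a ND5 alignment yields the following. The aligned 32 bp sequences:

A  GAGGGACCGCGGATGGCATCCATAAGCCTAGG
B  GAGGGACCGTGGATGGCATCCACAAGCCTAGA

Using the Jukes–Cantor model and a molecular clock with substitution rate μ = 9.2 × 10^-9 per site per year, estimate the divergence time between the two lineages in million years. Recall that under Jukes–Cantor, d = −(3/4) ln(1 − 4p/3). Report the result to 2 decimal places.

5.44

The sequences differ at 3 of 32 sites (10, 23, 32), so p = 3/32 = 0.09375.
d = −(3/4) ln(1 − 4p/3) = −0.75 ln(1 − 0.125) = −0.75 ln(0.875)
  = −0.75 × (-0.133531) = 0.100148 substitutions/site.
Under a molecular clock d = 2μt, so t = d/(2μ) = 0.100148 / (2 × 9.2 × 10^-9) = 5.44 million years.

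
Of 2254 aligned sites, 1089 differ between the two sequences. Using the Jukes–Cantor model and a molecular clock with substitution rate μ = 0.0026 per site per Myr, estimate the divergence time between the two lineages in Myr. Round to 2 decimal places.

149.04

p = 1089/2254 ≈ 0.483141.
d = −(3/4) ln(1 − 4p/3) = −0.75 ln(1 − 0.644188) = −0.75 ln(0.355812)
  = −0.75 × (-1.033353) = 0.775015 substitutions/site.
Under a molecular clock d = 2μt, so t = d/(2μ) = 0.775015 / (2 × 0.0026) = 149.04 Myr.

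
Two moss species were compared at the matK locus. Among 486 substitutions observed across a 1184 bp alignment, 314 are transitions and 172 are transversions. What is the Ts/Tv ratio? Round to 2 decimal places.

1.83

R = 314/172 = 1.825581… ≈ 1.83 (to 2 d.p.).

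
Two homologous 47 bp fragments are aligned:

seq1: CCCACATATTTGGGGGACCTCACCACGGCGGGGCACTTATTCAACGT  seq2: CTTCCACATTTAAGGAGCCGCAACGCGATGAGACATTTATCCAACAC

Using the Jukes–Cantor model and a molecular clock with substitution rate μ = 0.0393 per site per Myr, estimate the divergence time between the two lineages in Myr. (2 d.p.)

The sequences differ at 19 of 47 sites, so p = 19/47 ≈ 0.404255.
d = −(3/4) ln(1 − 4p/3) = −0.75 ln(1 − 0.539007) = −0.75 ln(0.460993)
  = −0.75 × (-0.774372) = 0.580779 substitutions/site.
Under a molecular clock d = 2μt, so t = d/(2μ) = 0.580779 / (2 × 0.0393) = 7.39 Myr.

7.39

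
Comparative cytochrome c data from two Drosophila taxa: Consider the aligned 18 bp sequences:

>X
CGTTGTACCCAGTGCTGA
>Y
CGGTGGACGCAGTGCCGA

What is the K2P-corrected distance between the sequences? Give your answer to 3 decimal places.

Of 18 sites, 1 differences are transitions and 3 are transversions, so P = 1/18 ≈ 0.055556 and Q = 3/18 ≈ 0.166667.
Under the Kimura two-parameter model, d = −½ ln(1 − 2P − Q) − ¼ ln(1 − 2Q).
1 − 2P − Q = 0.722221, giving −½ ln(0.722221) = 0.162712.
1 − 2Q = 0.666666, giving −¼ ln(0.666666) = 0.101367.
d = 0.162712 + 0.101367 = 0.264079.

0.264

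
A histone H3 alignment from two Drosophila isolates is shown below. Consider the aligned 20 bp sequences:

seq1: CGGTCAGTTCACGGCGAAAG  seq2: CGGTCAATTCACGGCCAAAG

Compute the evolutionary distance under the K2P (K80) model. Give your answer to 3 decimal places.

0.108

Of 20 sites, 1 differences are transitions and 1 are transversions, so P = 1/20 = 0.05 and Q = 1/20 = 0.05.
Under the Kimura two-parameter model, d = −½ ln(1 − 2P − Q) − ¼ ln(1 − 2Q).
1 − 2P − Q = 0.85, giving −½ ln(0.85) = 0.081259.
1 − 2Q = 0.9, giving −¼ ln(0.9) = 0.026340.
d = 0.081259 + 0.026340 = 0.107599.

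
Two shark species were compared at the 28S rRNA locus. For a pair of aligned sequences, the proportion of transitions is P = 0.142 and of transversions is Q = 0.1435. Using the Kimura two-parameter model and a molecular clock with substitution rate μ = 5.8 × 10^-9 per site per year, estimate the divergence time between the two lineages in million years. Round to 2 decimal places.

31.33

Under the Kimura two-parameter model, d = −½ ln(1 − 2P − Q) − ¼ ln(1 − 2Q).
1 − 2P − Q = 0.5725, giving −½ ln(0.5725) = 0.278871.
1 − 2Q = 0.713, giving −¼ ln(0.713) = 0.084568.
d = 0.278871 + 0.084568 = 0.363439.
Under a molecular clock d = 2μt, so t = d/(2μ) = 0.363439 / (2 × 5.8 × 10^-9) = 31.33 million years.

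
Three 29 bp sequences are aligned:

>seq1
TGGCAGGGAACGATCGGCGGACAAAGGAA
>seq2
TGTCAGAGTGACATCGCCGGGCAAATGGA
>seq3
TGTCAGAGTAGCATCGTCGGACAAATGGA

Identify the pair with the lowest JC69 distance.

seq2 and seq3

seq1–seq2: 10/29 differ, p = 0.345, d = 0.462.
seq1–seq3: 8/29 differ, p = 0.276, d = 0.344.
seq2–seq3: 4/29 differ, p = 0.138, d = 0.152.
The smallest distance is between seq2 and seq3.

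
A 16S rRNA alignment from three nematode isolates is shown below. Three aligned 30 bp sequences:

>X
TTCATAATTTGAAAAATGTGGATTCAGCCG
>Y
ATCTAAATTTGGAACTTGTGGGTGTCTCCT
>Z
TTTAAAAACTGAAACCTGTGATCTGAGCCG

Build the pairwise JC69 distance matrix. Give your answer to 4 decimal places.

d(X,Y) = 0.5716, d(X,Z) = 0.4408, d(Y,Z) = 0.8240

X–Y: 12/30 sites differ → p = 0.4, d = −0.75 ln(1 − 0.533333) = 0.571605 ≈ 0.5716.
X–Z: 10/30 sites differ → p ≈ 0.333333, d = −0.75 ln(1 − 0.444444) = 0.440839 ≈ 0.4408.
Y–Z: 15/30 sites differ → p = 0.5, d = −0.75 ln(1 − 0.666667) = 0.823960 ≈ 0.8240.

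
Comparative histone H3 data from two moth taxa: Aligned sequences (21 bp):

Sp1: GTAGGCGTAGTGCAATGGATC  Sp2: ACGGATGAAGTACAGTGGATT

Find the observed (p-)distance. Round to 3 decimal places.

0.429

The sequences differ at 9 of 21 positions (sites 1, 2, 3, 5, 6, 8, 12, 15, 21).
p = 9/21 = 0.428571… ≈ 0.429 (to 3 d.p.).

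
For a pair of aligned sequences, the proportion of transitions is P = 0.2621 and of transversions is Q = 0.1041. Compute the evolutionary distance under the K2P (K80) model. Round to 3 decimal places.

Under the Kimura two-parameter model, d = −½ ln(1 − 2P − Q) − ¼ ln(1 − 2Q).
1 − 2P − Q = 0.3717, giving −½ ln(0.3717) = 0.494834.
1 − 2Q = 0.7918, giving −¼ ln(0.7918) = 0.058362.
d = 0.494834 + 0.058362 = 0.553196.

0.553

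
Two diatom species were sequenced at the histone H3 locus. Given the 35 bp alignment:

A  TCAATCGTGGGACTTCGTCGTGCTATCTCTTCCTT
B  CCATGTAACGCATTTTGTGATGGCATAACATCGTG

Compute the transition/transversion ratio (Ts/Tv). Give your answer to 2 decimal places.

0.58

Transitions are A↔G and C↔T; transversions are all other mismatches.
Transitions: 7. Transversions: 12.
R = 7/12 = 0.583333… ≈ 0.58 (to 2 d.p.).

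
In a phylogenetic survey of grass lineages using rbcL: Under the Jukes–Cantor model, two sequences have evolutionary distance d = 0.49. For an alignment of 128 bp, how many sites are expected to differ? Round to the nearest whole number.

46

Invert JC69: p = (3/4)(1 − e^(−4d/3)) = 0.75 × (1 − e^(-0.653333)) = 0.75 × (1 − 0.520309) = 0.359768.
Expected differing sites = pL ≈ 0.359768 × 128 = 46.050304 ≈ 46.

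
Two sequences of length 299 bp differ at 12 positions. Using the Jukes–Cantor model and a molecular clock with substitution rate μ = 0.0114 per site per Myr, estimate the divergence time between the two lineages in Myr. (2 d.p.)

1.81

p = 12/299 ≈ 0.040134.
d = −(3/4) ln(1 − 4p/3) = −0.75 ln(1 − 0.053512) = −0.75 ln(0.946488)
  = −0.75 × (-0.054997) = 0.041248 substitutions/site.
Under a molecular clock d = 2μt, so t = d/(2μ) = 0.041248 / (2 × 0.0114) = 1.81 Myr.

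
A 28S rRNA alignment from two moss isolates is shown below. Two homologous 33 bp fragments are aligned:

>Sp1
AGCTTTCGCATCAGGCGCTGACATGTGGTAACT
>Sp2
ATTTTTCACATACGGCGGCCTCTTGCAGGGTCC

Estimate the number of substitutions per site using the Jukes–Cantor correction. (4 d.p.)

The sequences differ at 16 of 33 sites, so p = 16/33 ≈ 0.484848.
d = −(3/4) ln(1 − 4p/3) = −0.75 ln(1 − 0.646464) = −0.75 ln(0.353536)
  = −0.75 × (-1.039770) = 0.779828 substitutions/site.

0.7798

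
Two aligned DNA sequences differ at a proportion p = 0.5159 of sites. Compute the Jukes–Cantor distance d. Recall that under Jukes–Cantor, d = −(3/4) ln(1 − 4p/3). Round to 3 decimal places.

0.873

d = −(3/4) ln(1 − 4p/3) = −0.75 ln(1 − 0.687867) = −0.75 ln(0.312133)
  = −0.75 × (-1.164326) = 0.873245 substitutions/site.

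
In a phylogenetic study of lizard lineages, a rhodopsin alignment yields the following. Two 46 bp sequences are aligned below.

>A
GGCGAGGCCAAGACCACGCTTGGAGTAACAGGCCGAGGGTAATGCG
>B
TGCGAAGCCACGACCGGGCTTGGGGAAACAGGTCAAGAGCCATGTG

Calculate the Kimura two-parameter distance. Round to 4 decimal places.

Of 46 sites, 8 differences are transitions and 5 are transversions, so P = 8/46 ≈ 0.173913 and Q = 5/46 ≈ 0.108696.
Under the Kimura two-parameter model, d = −½ ln(1 − 2P − Q) − ¼ ln(1 − 2Q).
1 − 2P − Q = 0.543478, giving −½ ln(0.543478) = 0.304883.
1 − 2Q = 0.782608, giving −¼ ln(0.782608) = 0.061281.
d = 0.304883 + 0.061281 = 0.366164.

0.3662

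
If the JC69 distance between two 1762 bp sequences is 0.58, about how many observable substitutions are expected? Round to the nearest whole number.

712

Invert JC69: p = (3/4)(1 − e^(−4d/3)) = 0.75 × (1 − e^(-0.773333)) = 0.75 × (1 − 0.461472) = 0.403896.
Expected differing sites = pL ≈ 0.403896 × 1762 = 711.664752 ≈ 712.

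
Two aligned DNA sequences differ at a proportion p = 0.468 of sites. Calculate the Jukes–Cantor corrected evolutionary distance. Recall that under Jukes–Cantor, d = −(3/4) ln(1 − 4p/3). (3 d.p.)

0.734

d = −(3/4) ln(1 − 4p/3) = −0.75 ln(1 − 0.624) = −0.75 ln(0.376)
  = −0.75 × (-0.978166) = 0.733625 substitutions/site.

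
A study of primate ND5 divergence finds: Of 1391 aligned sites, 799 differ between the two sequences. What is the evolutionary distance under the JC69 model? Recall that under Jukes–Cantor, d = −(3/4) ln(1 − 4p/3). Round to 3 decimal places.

1.089

p = 799/1391 ≈ 0.574407.
d = −(3/4) ln(1 − 4p/3) = −0.75 ln(1 − 0.765876) = −0.75 ln(0.234124)
  = −0.75 × (-1.451904) = 1.088928 substitutions/site.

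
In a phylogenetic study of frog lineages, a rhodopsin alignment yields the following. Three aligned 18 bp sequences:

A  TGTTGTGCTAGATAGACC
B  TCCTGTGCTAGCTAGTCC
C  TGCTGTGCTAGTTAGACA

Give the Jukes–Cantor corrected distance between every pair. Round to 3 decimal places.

A–B: 4/18 sites differ → p ≈ 0.222222, d = −0.75 ln(1 − 0.296296) = 0.263548 ≈ 0.264.
A–C: 3/18 sites differ → p ≈ 0.166667, d = −0.75 ln(1 − 0.222223) = 0.188487 ≈ 0.188.
B–C: 4/18 sites differ → p ≈ 0.222222, d = −0.75 ln(1 − 0.296296) = 0.263548 ≈ 0.264.

d(A,B) = 0.264, d(A,C) = 0.188, d(B,C) = 0.264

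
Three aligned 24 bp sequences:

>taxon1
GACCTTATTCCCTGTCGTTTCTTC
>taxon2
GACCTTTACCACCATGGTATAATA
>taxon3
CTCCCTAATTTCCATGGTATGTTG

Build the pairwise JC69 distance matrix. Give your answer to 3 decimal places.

taxon1–taxon2: 11/24 sites differ → p ≈ 0.458333, d = −0.75 ln(1 − 0.611111) = 0.708346 ≈ 0.708.
taxon1–taxon3: 12/24 sites differ → p = 0.5, d = −0.75 ln(1 − 0.666667) = 0.823960 ≈ 0.824.
taxon2–taxon3: 10/24 sites differ → p ≈ 0.416667, d = −0.75 ln(1 − 0.555556) = 0.608198 ≈ 0.608.

d(taxon1,taxon2) = 0.708, d(taxon1,taxon3) = 0.824, d(taxon2,taxon3) = 0.608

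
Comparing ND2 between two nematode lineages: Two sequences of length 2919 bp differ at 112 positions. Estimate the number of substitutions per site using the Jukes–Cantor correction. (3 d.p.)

p = 112/2919 ≈ 0.038369.
d = −(3/4) ln(1 − 4p/3) = −0.75 ln(1 − 0.051159) = −0.75 ln(0.948841)
  = −0.75 × (-0.052514) = 0.039386 substitutions/site.

0.039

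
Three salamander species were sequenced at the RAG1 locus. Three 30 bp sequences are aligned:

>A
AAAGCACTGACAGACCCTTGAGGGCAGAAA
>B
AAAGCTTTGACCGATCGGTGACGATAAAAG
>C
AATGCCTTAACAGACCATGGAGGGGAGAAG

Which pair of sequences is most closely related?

A–B: 11/30 differ, p = 0.367, d = 0.503.
A–C: 8/30 differ, p = 0.267, d = 0.330.
B–C: 12/30 differ, p = 0.400, d = 0.572.
The smallest distance is between A and C.

A and C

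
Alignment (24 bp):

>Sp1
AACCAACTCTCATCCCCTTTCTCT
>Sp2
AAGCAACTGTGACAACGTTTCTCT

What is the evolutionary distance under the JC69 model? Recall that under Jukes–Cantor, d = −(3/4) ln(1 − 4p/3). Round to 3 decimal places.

The sequences differ at 7 of 24 sites (3, 9, 11, 13, 14, 15, 17), so p = 7/24 ≈ 0.291667.
d = −(3/4) ln(1 − 4p/3) = −0.75 ln(1 − 0.388889) = −0.75 ln(0.611111)
  = −0.75 × (-0.492477) = 0.369358 substitutions/site.

0.369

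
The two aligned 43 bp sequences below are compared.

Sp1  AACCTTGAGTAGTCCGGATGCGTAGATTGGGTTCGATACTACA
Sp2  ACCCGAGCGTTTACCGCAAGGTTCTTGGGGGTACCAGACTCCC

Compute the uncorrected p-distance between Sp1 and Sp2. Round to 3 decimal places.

The sequences differ at 21 of 43 positions.
p = 21/43 = 0.488372… ≈ 0.488 (to 3 d.p.).

0.488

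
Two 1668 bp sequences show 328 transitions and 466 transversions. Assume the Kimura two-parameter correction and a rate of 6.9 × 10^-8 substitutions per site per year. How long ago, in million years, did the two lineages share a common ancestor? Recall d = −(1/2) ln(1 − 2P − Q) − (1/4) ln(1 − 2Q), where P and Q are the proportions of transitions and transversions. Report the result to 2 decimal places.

5.53

P = 328/1668 ≈ 0.196643 and Q = 466/1668 ≈ 0.279376.
Under the Kimura two-parameter model, d = −½ ln(1 − 2P − Q) − ¼ ln(1 − 2Q).
1 − 2P − Q = 0.327338, giving −½ ln(0.327338) = 0.558381.
1 − 2Q = 0.441248, giving −¼ ln(0.441248) = 0.204537.
d = 0.558381 + 0.204537 = 0.762918.
Under a molecular clock d = 2μt, so t = d/(2μ) = 0.762918 / (2 × 6.9 × 10^-8) = 5.53 million years.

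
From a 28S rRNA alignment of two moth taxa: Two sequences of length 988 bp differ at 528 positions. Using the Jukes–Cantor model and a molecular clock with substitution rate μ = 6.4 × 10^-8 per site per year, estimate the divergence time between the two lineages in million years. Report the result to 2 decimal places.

p = 528/988 ≈ 0.534413.
d = −(3/4) ln(1 − 4p/3) = −0.75 ln(1 − 0.712551) = −0.75 ln(0.287449)
  = −0.75 × (-1.246710) = 0.935033 substitutions/site.
Under a molecular clock d = 2μt, so t = d/(2μ) = 0.935033 / (2 × 6.4 × 10^-8) = 7.30 million years.

7.30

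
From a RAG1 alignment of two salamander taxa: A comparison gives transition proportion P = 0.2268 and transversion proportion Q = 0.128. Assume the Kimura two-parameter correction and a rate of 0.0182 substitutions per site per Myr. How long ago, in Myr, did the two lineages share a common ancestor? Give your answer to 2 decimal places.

14.00

Under the Kimura two-parameter model, d = −½ ln(1 − 2P − Q) − ¼ ln(1 − 2Q).
1 − 2P − Q = 0.4184, giving −½ ln(0.4184) = 0.435659.
1 − 2Q = 0.744, giving −¼ ln(0.744) = 0.073929.
d = 0.435659 + 0.073929 = 0.509588.
Under a molecular clock d = 2μt, so t = d/(2μ) = 0.509588 / (2 × 0.0182) = 14.00 Myr.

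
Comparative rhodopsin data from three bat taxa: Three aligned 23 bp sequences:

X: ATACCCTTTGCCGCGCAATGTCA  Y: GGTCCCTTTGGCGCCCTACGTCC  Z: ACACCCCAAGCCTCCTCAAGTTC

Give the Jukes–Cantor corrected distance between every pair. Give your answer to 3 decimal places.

d(X,Y) = 0.467, d(X,Z) = 0.761, d(Y,Z) = 0.892

X–Y: 8/23 sites differ → p ≈ 0.347826, d = −0.75 ln(1 − 0.463768) = 0.467391 ≈ 0.467.
X–Z: 11/23 sites differ → p ≈ 0.478261, d = −0.75 ln(1 − 0.637681) = 0.761423 ≈ 0.761.
Y–Z: 12/23 sites differ → p ≈ 0.521739, d = −0.75 ln(1 − 0.695652) = 0.892188 ≈ 0.892.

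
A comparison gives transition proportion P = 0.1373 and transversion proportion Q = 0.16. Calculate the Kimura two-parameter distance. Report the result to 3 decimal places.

0.382

Under the Kimura two-parameter model, d = −½ ln(1 − 2P − Q) − ¼ ln(1 − 2Q).
1 − 2P − Q = 0.5654, giving −½ ln(0.5654) = 0.285111.
1 − 2Q = 0.68, giving −¼ ln(0.68) = 0.096416.
d = 0.285111 + 0.096416 = 0.381527.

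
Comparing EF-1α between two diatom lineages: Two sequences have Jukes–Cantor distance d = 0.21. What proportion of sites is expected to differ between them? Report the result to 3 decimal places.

0.183

p = (3/4)(1 − e^(−4d/3)) = 0.75 × (1 − e^(-0.28)) = 0.75 × (1 − 0.755784) = 0.183162.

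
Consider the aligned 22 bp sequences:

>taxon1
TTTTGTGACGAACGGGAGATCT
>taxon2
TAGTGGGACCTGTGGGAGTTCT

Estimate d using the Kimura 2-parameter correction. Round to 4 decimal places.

Of 22 sites, 2 differences are transitions and 6 are transversions, so P = 2/22 ≈ 0.090909 and Q = 6/22 ≈ 0.272727.
Under the Kimura two-parameter model, d = −½ ln(1 − 2P − Q) − ¼ ln(1 − 2Q).
1 − 2P − Q = 0.545455, giving −½ ln(0.545455) = 0.303067.
1 − 2Q = 0.454546, giving −¼ ln(0.454546) = 0.197114.
d = 0.303067 + 0.197114 = 0.500181.

0.5002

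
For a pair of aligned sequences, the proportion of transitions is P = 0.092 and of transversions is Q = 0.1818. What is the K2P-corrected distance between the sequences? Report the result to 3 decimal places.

0.341

Under the Kimura two-parameter model, d = −½ ln(1 − 2P − Q) − ¼ ln(1 − 2Q).
1 − 2P − Q = 0.6342, giving −½ ln(0.6342) = 0.227695.
1 − 2Q = 0.6364, giving −¼ ln(0.6364) = 0.112982.
d = 0.227695 + 0.112982 = 0.340677.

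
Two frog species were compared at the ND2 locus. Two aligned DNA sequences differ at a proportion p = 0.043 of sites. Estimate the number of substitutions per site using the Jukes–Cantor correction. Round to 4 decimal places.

d = −(3/4) ln(1 − 4p/3) = −0.75 ln(1 − 0.057333) = −0.75 ln(0.942667)
  = −0.75 × (-0.059042) = 0.044282 substitutions/site.

0.0443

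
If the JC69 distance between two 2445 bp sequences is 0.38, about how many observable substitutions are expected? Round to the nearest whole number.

729

Invert JC69: p = (3/4)(1 − e^(−4d/3)) = 0.75 × (1 − e^(-0.506667)) = 0.75 × (1 − 0.602500) = 0.298125.
Expected differing sites = pL ≈ 0.298125 × 2445 = 728.915625 ≈ 729.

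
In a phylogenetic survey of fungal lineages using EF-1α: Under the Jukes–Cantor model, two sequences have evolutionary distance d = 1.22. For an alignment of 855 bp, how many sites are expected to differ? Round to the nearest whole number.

515

Invert JC69: p = (3/4)(1 − e^(−4d/3)) = 0.75 × (1 − e^(-1.626667)) = 0.75 × (1 − 0.196584) = 0.602562.
Expected differing sites = pL ≈ 0.602562 × 855 = 515.19051 ≈ 515.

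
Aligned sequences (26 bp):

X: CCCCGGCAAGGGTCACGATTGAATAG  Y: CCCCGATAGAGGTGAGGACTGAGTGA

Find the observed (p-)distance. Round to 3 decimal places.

0.385

The sequences differ at 10 of 26 positions (sites 6, 7, 9, 10, 14, 16, 19, 23, 25, 26).
p = 10/26 = 0.384615… ≈ 0.385 (to 3 d.p.).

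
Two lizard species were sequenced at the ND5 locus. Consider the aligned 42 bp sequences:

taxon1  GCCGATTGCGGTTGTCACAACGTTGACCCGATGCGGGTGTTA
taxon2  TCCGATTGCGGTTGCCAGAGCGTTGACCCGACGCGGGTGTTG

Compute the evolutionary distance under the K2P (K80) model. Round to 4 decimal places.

0.1610

Of 42 sites, 4 differences are transitions and 2 are transversions, so P = 4/42 ≈ 0.095238 and Q = 2/42 ≈ 0.047619.
Under the Kimura two-parameter model, d = −½ ln(1 − 2P − Q) − ¼ ln(1 − 2Q).
1 − 2P − Q = 0.761905, giving −½ ln(0.761905) = 0.135967.
1 − 2Q = 0.904762, giving −¼ ln(0.904762) = 0.025021.
d = 0.135967 + 0.025021 = 0.160988.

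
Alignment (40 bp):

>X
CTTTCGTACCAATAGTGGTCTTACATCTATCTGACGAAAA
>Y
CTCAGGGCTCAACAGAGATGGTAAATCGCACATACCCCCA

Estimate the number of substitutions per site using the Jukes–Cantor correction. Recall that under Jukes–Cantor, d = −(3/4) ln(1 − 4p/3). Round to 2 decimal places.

0.90

The sequences differ at 21 of 40 sites, so p = 21/40 = 0.525.
d = −(3/4) ln(1 − 4p/3) = −0.75 ln(1 − 0.7) = −0.75 ln(0.3)
  = −0.75 × (-1.203973) = 0.902980 substitutions/site.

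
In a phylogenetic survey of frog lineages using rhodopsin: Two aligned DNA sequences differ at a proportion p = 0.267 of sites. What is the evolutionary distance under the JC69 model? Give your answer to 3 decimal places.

d = −(3/4) ln(1 − 4p/3) = −0.75 ln(1 − 0.356) = −0.75 ln(0.644)
  = −0.75 × (-0.440057) = 0.330043 substitutions/site.

0.330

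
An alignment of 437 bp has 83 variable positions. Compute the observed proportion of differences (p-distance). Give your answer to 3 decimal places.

p = 83/437 = 0.189931… ≈ 0.190 (to 3 d.p.).

0.190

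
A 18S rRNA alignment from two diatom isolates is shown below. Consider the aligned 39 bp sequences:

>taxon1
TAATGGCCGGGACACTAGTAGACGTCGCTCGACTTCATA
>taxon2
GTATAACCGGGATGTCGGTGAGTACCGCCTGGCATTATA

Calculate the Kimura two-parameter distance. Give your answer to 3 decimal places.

1.527

Of 39 sites, 17 differences are transitions and 3 are transversions, so P = 17/39 ≈ 0.435897 and Q = 3/39 ≈ 0.076923.
Under the Kimura two-parameter model, d = −½ ln(1 − 2P − Q) − ¼ ln(1 − 2Q).
1 − 2P − Q = 0.051283, giving −½ ln(0.051283) = 1.485198.
1 − 2Q = 0.846154, giving −¼ ln(0.846154) = 0.041763.
d = 1.485198 + 0.041763 = 1.526961.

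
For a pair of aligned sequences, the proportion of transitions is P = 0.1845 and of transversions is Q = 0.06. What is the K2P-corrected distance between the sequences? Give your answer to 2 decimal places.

0.31

Under the Kimura two-parameter model, d = −½ ln(1 − 2P − Q) − ¼ ln(1 − 2Q).
1 − 2P − Q = 0.571, giving −½ ln(0.571) = 0.280183.
1 − 2Q = 0.88, giving −¼ ln(0.88) = 0.031958.
d = 0.280183 + 0.031958 = 0.312141.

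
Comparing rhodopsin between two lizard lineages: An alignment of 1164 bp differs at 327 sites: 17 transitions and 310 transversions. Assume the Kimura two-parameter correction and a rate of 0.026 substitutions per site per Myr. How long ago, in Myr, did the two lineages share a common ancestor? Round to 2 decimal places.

P = 17/1164 ≈ 0.014605 and Q = 310/1164 ≈ 0.266323.
Under the Kimura two-parameter model, d = −½ ln(1 − 2P − Q) − ¼ ln(1 − 2Q).
1 − 2P − Q = 0.704467, giving −½ ln(0.704467) = 0.175157.
1 − 2Q = 0.467354, giving −¼ ln(0.467354) = 0.190167.
d = 0.175157 + 0.190167 = 0.365324.
Under a molecular clock d = 2μt, so t = d/(2μ) = 0.365324 / (2 × 0.026) = 7.03 Myr.

7.03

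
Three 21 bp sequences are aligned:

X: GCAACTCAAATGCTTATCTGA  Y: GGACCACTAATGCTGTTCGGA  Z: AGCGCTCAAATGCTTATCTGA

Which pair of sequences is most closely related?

X–Y: 7/21 differ, p = 0.333, d = 0.441.
X–Z: 4/21 differ, p = 0.190, d = 0.220.
Y–Z: 8/21 differ, p = 0.381, d = 0.532.
The smallest distance is between X and Z.

X and Z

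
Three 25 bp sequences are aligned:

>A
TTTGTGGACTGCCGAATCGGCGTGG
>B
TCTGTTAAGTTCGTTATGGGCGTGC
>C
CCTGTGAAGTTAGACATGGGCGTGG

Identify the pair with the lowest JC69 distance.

B and C

A–B: 10/25 differ, p = 0.400, d = 0.572.
A–C: 10/25 differ, p = 0.400, d = 0.572.
B–C: 6/25 differ, p = 0.240, d = 0.289.
The smallest distance is between B and C.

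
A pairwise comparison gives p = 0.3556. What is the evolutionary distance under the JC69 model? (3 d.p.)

d = −(3/4) ln(1 − 4p/3) = −0.75 ln(1 − 0.474133) = −0.75 ln(0.525867)
  = −0.75 × (-0.642707) = 0.482030 substitutions/site.

0.482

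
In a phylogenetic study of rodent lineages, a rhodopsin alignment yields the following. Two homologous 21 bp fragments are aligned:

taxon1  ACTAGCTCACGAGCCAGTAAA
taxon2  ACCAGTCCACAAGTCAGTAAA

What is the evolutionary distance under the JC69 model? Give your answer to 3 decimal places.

0.286

The sequences differ at 5 of 21 sites (3, 6, 7, 11, 14), so p = 5/21 ≈ 0.238095.
d = −(3/4) ln(1 − 4p/3) = −0.75 ln(1 − 0.31746) = −0.75 ln(0.68254)
  = −0.75 × (-0.381934) = 0.286451 substitutions/site.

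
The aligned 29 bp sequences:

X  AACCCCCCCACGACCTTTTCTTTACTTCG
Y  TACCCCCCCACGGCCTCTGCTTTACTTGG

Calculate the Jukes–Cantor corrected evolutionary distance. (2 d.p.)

The sequences differ at 5 of 29 sites (1, 13, 17, 19, 28), so p = 5/29 ≈ 0.172414.
d = −(3/4) ln(1 − 4p/3) = −0.75 ln(1 − 0.229885) = −0.75 ln(0.770115)
  = −0.75 × (-0.261215) = 0.195911 substitutions/site.

0.20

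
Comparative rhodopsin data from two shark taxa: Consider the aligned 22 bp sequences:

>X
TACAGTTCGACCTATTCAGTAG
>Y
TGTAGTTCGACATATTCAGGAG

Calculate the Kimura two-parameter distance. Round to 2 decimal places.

0.21

Of 22 sites, 2 differences are transitions and 2 are transversions, so P = 2/22 ≈ 0.090909 and Q = 2/22 ≈ 0.090909.
Under the Kimura two-parameter model, d = −½ ln(1 − 2P − Q) − ¼ ln(1 − 2Q).
1 − 2P − Q = 0.727273, giving −½ ln(0.727273) = 0.159227.
1 − 2Q = 0.818182, giving −¼ ln(0.818182) = 0.050168.
d = 0.159227 + 0.050168 = 0.209395.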